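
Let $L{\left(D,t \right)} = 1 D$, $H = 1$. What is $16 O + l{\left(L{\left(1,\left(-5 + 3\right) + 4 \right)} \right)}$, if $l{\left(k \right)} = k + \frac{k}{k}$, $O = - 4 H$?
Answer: $-62$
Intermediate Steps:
$O = -4$ ($O = \left(-4\right) 1 = -4$)
$L{\left(D,t \right)} = D$
$l{\left(k \right)} = 1 + k$ ($l{\left(k \right)} = k + 1 = 1 + k$)
$16 O + l{\left(L{\left(1,\left(-5 + 3\right) + 4 \right)} \right)} = 16 \left(-4\right) + \left(1 + 1\right) = -64 + 2 = -62$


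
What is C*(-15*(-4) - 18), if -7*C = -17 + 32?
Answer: -90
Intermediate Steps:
C = -15/7 (C = -(-17 + 32)/7 = -⅐*15 = -15/7 ≈ -2.1429)
C*(-15*(-4) - 18) = -15*(-15*(-4) - 18)/7 = -15*(60 - 18)/7 = -15/7*42 = -90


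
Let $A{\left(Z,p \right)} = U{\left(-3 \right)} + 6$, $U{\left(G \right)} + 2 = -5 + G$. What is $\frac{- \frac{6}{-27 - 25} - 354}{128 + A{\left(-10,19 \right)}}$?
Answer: $- \frac{9201}{3224} \approx -2.8539$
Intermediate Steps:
$U{\left(G \right)} = -7 + G$ ($U{\left(G \right)} = -2 + \left(-5 + G\right) = -7 + G$)
$A{\left(Z,p \right)} = -4$ ($A{\left(Z,p \right)} = \left(-7 - 3\right) + 6 = -10 + 6 = -4$)
$\frac{- \frac{6}{-27 - 25} - 354}{128 + A{\left(-10,19 \right)}} = \frac{- \frac{6}{-27 - 25} - 354}{128 - 4} = \frac{- \frac{6}{-52} - 354}{124} = \left(\left(-6\right) \left(- \frac{1}{52}\right) - 354\right) \frac{1}{124} = \left(\frac{3}{26} - 354\right) \frac{1}{124} = \left(- \frac{9201}{26}\right) \frac{1}{124} = - \frac{9201}{3224}$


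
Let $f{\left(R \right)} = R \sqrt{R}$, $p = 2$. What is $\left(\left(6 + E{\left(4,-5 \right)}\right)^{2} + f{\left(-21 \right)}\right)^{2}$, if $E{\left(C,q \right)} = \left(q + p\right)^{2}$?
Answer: $41364 - 9450 i \sqrt{21} \approx 41364.0 - 43305.0 i$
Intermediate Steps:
$E{\left(C,q \right)} = \left(2 + q\right)^{2}$ ($E{\left(C,q \right)} = \left(q + 2\right)^{2} = \left(2 + q\right)^{2}$)
$f{\left(R \right)} = R^{\frac{3}{2}}$
$\left(\left(6 + E{\left(4,-5 \right)}\right)^{2} + f{\left(-21 \right)}\right)^{2} = \left(\left(6 + \left(2 - 5\right)^{2}\right)^{2} + \left(-21\right)^{\frac{3}{2}}\right)^{2} = \left(\left(6 + \left(-3\right)^{2}\right)^{2} - 21 i \sqrt{21}\right)^{2} = \left(\left(6 + 9\right)^{2} - 21 i \sqrt{21}\right)^{2} = \left(15^{2} - 21 i \sqrt{21}\right)^{2} = \left(225 - 21 i \sqrt{21}\right)^{2}$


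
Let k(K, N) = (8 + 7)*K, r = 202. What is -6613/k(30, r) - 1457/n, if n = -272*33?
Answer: -9783773/673200 ≈ -14.533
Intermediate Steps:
n = -8976
k(K, N) = 15*K
-6613/k(30, r) - 1457/n = -6613/(15*30) - 1457/(-8976) = -6613/450 - 1457*(-1/8976) = -6613*1/450 + 1457/8976 = -6613/450 + 1457/8976 = -9783773/673200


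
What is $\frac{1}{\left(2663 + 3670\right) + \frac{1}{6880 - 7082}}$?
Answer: $\frac{202}{1279265} \approx 0.0001579$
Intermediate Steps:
$\frac{1}{\left(2663 + 3670\right) + \frac{1}{6880 - 7082}} = \frac{1}{6333 + \frac{1}{-202}} = \frac{1}{6333 - \frac{1}{202}} = \frac{1}{\frac{1279265}{202}} = \frac{202}{1279265}$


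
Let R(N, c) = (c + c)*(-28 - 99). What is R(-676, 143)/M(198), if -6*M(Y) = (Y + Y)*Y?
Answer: 1651/594 ≈ 2.7795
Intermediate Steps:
M(Y) = -Y²/3 (M(Y) = -(Y + Y)*Y/6 = -2*Y*Y/6 = -Y²/3)
R(N, c) = -254*c (R(N, c) = (2*c)*(-127) = -254*c)
R(-676, 143)/M(198) = (-254*143)/((-⅓*198²)) = -36322/((-⅓*39204)) = -36322/(-13068) = -36322*(-1/13068) = 1651/594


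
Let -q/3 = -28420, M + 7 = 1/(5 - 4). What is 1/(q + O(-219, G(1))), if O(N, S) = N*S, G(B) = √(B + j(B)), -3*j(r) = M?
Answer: 28420/2423041239 + 73*√3/2423041239 ≈ 1.1781e-5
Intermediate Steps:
M = -6 (M = -7 + 1/(5 - 4) = -7 + 1/1 = -7 + 1 = -6)
j(r) = 2 (j(r) = -⅓*(-6) = 2)
q = 85260 (q = -3*(-28420) = 85260)
G(B) = √(2 + B) (G(B) = √(B + 2) = √(2 + B))
1/(q + O(-219, G(1))) = 1/(85260 - 219*√(2 + 1)) = 1/(85260 - 219*√3)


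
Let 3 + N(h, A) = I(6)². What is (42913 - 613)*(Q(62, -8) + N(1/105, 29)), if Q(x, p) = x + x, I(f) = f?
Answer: 6641100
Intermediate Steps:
Q(x, p) = 2*x
N(h, A) = 33 (N(h, A) = -3 + 6² = -3 + 36 = 33)
(42913 - 613)*(Q(62, -8) + N(1/105, 29)) = (42913 - 613)*(2*62 + 33) = 42300*(124 + 33) = 42300*157 = 6641100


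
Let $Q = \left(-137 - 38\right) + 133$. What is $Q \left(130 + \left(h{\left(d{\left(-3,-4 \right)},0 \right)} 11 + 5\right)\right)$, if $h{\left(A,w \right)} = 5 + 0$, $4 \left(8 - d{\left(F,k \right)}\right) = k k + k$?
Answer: $-7980$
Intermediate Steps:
$d{\left(F,k \right)} = 8 - \frac{k}{4} - \frac{k^{2}}{4}$ ($d{\left(F,k \right)} = 8 - \frac{k k + k}{4} = 8 - \frac{k^{2} + k}{4} = 8 - \frac{k + k^{2}}{4} = 8 - \left(\frac{k}{4} + \frac{k^{2}}{4}\right) = 8 - \frac{k}{4} - \frac{k^{2}}{4}$)
$h{\left(A,w \right)} = 5$
$Q = -42$ ($Q = -175 + 133 = -42$)
$Q \left(130 + \left(h{\left(d{\left(-3,-4 \right)},0 \right)} 11 + 5\right)\right) = - 42 \left(130 + \left(5 \cdot 11 + 5\right)\right) = - 42 \left(130 + \left(55 + 5\right)\right) = - 42 \left(130 + 60\right) = \left(-42\right) 190 = -7980$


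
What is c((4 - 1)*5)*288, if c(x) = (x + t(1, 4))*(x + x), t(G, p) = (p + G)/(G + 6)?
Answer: 950400/7 ≈ 1.3577e+5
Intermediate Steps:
t(G, p) = (G + p)/(6 + G)
c(x) = 2*x*(5/7 + x) (c(x) = (x + (1 + 4)/(6 + 1))*(x + x) = (x + 5/7)*(2*x) = (5/7 + x)*(2*x) = 2*x*(5/7 + x))
c((4 - 1)*5)*288 = (2*((4 - 1)*5)*(5 + 7*((4 - 1)*5))/7)*288 = (2*(3*5)*(5 + 7*(3*5))/7)*288 = ((2/7)*15*(5 + 7*15))*288 = ((2/7)*15*(5 + 105))*288 = ((2/7)*15*110)*288 = (3300/7)*288 = 950400/7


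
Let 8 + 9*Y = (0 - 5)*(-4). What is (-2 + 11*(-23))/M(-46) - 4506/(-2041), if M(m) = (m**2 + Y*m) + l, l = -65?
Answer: 25334949/12182729 ≈ 2.0796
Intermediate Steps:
Y = 4/3 (Y = -8/9 + ((0 - 5)*(-4))/9 = -8/9 + (-5*(-4))/9 = -8/9 + (1/9)*20 = -8/9 + 20/9 = 4/3 ≈ 1.3333)
M(m) = -65 + m**2 + 4*m/3 (M(m) = (m**2 + 4*m/3) - 65 = -65 + m**2 + 4*m/3)
(-2 + 11*(-23))/M(-46) - 4506/(-2041) = (-2 + 11*(-23))/(-65 + (-46)**2 + (4/3)*(-46)) - 4506/(-2041) = (-2 - 253)/(-65 + 2116 - 184/3) - 4506*(-1/2041) = -255/5969/3 + 4506/2041 = -255*3/5969 + 4506/2041 = -765/5969 + 4506/2041 = 25334949/12182729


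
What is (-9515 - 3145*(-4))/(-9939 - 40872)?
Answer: -3065/50811 ≈ -0.060322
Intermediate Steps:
(-9515 - 3145*(-4))/(-9939 - 40872) = (-9515 + 12580)/(-50811) = 3065*(-1/50811) = -3065/50811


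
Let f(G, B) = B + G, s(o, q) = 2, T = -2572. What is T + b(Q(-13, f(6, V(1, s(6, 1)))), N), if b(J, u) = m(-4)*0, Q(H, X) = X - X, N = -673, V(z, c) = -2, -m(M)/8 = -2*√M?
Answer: -2572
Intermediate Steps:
m(M) = 16*√M (m(M) = -(-16)*√M = 16*√M)
Q(H, X) = 0
b(J, u) = 0 (b(J, u) = (16*√(-4))*0 = (16*(2*I))*0 = (32*I)*0 = 0)
T + b(Q(-13, f(6, V(1, s(6, 1)))), N) = -2572 + 0 = -2572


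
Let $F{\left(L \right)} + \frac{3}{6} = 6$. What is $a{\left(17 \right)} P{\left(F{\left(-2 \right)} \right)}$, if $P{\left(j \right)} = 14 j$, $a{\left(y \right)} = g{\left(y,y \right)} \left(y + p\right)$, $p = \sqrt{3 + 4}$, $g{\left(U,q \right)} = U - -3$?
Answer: $26180 + 1540 \sqrt{7} \approx 30254.0$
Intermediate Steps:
$F{\left(L \right)} = \frac{11}{2}$ ($F{\left(L \right)} = - \frac{1}{2} + 6 = \frac{11}{2}$)
$g{\left(U,q \right)} = 3 + U$ ($g{\left(U,q \right)} = U + 3 = 3 + U$)
$p = \sqrt{7} \approx 2.6458$
$a{\left(y \right)} = \left(3 + y\right) \left(y + \sqrt{7}\right)$
$a{\left(17 \right)} P{\left(F{\left(-2 \right)} \right)} = \left(3 + 17\right) \left(17 + \sqrt{7}\right) 14 \cdot \frac{11}{2} = 20 \left(17 + \sqrt{7}\right) 77 = \left(340 + 20 \sqrt{7}\right) 77 = 26180 + 1540 \sqrt{7}$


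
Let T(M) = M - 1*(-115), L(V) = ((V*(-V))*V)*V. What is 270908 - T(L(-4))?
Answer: 271049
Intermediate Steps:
L(V) = -V**4 (L(V) = ((-V**2)*V)*V = (-V**3)*V = -V**4)
T(M) = 115 + M (T(M) = M + 115 = 115 + M)
270908 - T(L(-4)) = 270908 - (115 - 1*(-4)**4) = 270908 - (115 - 1*256) = 270908 - (115 - 256) = 270908 - 1*(-141) = 270908 + 141 = 271049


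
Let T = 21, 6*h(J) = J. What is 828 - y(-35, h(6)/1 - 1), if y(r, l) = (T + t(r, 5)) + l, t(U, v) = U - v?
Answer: 847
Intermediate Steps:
h(J) = J/6
y(r, l) = 16 + l + r (y(r, l) = (21 + (r - 1*5)) + l = (21 + (r - 5)) + l = (21 + (-5 + r)) + l = (16 + r) + l = 16 + l + r)
828 - y(-35, h(6)/1 - 1) = 828 - (16 + (((1/6)*6)/1 - 1) - 35) = 828 - (16 + (1*1 - 1) - 35) = 828 - (16 + (1 - 1) - 35) = 828 - (16 + 0 - 35) = 828 - 1*(-19) = 828 + 19 = 847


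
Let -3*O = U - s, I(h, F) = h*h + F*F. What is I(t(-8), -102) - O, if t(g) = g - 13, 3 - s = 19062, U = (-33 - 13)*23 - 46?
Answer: 16830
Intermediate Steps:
U = -1104 (U = -46*23 - 46 = -1058 - 46 = -1104)
s = -19059 (s = 3 - 1*19062 = 3 - 19062 = -19059)
t(g) = -13 + g
I(h, F) = F² + h² (I(h, F) = h² + F² = F² + h²)
O = -5985 (O = -(-1104 - 1*(-19059))/3 = -(-1104 + 19059)/3 = -⅓*17955 = -5985)
I(t(-8), -102) - O = ((-102)² + (-13 - 8)²) - 1*(-5985) = (10404 + (-21)²) + 5985 = (10404 + 441) + 5985 = 10845 + 5985 = 16830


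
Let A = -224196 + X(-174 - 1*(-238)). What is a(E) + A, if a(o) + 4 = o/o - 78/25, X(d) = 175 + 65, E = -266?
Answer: -5599053/25 ≈ -2.2396e+5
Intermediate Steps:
X(d) = 240
A = -223956 (A = -224196 + 240 = -223956)
a(o) = -153/25 (a(o) = -4 + (o/o - 78/25) = -4 + (1 - 78*1/25) = -4 + (1 - 78/25) = -4 - 53/25 = -153/25)
a(E) + A = -153/25 - 223956 = -5599053/25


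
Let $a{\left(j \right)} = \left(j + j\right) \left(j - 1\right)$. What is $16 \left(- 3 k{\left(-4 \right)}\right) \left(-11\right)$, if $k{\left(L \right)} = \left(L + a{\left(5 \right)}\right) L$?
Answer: $-76032$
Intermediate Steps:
$a{\left(j \right)} = 2 j \left(-1 + j\right)$
$k{\left(L \right)} = L \left(40 + L\right)$ ($k{\left(L \right)} = \left(L + 2 \cdot 5 \left(-1 + 5\right)\right) L = \left(L + 2 \cdot 5 \cdot 4\right) L = \left(L + 40\right) L = \left(40 + L\right) L = L \left(40 + L\right)$)
$16 \left(- 3 k{\left(-4 \right)}\right) \left(-11\right) = 16 \left(- 3 \left(- 4 \left(40 - 4\right)\right)\right) \left(-11\right) = 16 \left(- 3 \left(\left(-4\right) 36\right)\right) \left(-11\right) = 16 \left(\left(-3\right) \left(-144\right)\right) \left(-11\right) = 16 \cdot 432 \left(-11\right) = 6912 \left(-11\right) = -76032$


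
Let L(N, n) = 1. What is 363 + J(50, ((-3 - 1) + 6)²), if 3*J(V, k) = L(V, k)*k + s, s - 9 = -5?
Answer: 1097/3 ≈ 365.67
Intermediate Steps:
s = 4 (s = 9 - 5 = 4)
J(V, k) = 4/3 + k/3 (J(V, k) = (1*k + 4)/3 = (k + 4)/3 = (4 + k)/3 = 4/3 + k/3)
363 + J(50, ((-3 - 1) + 6)²) = 363 + (4/3 + ((-3 - 1) + 6)²/3) = 363 + (4/3 + (-4 + 6)²/3) = 363 + (4/3 + (⅓)*2²) = 363 + (4/3 + (⅓)*4) = 363 + (4/3 + 4/3) = 363 + 8/3 = 1097/3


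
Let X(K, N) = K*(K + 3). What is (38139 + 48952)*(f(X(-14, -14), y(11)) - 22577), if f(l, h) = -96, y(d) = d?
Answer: -1974614243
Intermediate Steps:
X(K, N) = K*(3 + K)
(38139 + 48952)*(f(X(-14, -14), y(11)) - 22577) = (38139 + 48952)*(-96 - 22577) = 87091*(-22673) = -1974614243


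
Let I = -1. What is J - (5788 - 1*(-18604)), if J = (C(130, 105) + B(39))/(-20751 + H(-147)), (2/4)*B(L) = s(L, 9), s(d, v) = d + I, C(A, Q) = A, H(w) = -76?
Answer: -508012390/20827 ≈ -24392.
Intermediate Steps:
s(d, v) = -1 + d (s(d, v) = d - 1 = -1 + d)
B(L) = -2 + 2*L (B(L) = 2*(-1 + L) = -2 + 2*L)
J = -206/20827 (J = (130 + (-2 + 2*39))/(-20751 - 76) = (130 + (-2 + 78))/(-20827) = (130 + 76)*(-1/20827) = 206*(-1/20827) = -206/20827 ≈ -0.0098910)
J - (5788 - 1*(-18604)) = -206/20827 - (5788 - 1*(-18604)) = -206/20827 - (5788 + 18604) = -206/20827 - 1*24392 = -206/20827 - 24392 = -508012390/20827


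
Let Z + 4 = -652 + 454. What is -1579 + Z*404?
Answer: -83187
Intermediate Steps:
Z = -202 (Z = -4 + (-652 + 454) = -4 - 198 = -202)
-1579 + Z*404 = -1579 - 202*404 = -1579 - 81608 = -83187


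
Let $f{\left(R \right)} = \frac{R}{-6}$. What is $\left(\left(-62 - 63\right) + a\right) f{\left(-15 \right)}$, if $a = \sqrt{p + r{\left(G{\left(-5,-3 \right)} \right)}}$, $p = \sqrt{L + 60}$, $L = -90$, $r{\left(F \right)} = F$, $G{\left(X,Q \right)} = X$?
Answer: $- \frac{625}{2} + \frac{5 \sqrt{-5 + i \sqrt{30}}}{2} \approx -309.75 + 6.229 i$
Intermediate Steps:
$f{\left(R \right)} = - \frac{R}{6}$ ($f{\left(R \right)} = R \left(- \frac{1}{6}\right) = - \frac{R}{6}$)
$p = i \sqrt{30}$ ($p = \sqrt{-90 + 60} = \sqrt{-30} = i \sqrt{30} \approx 5.4772 i$)
$a = \sqrt{-5 + i \sqrt{30}}$ ($a = \sqrt{i \sqrt{30} - 5} = \sqrt{-5 + i \sqrt{30}} \approx 1.0991 + 2.4916 i$)
$\left(\left(-62 - 63\right) + a\right) f{\left(-15 \right)} = \left(\left(-62 - 63\right) + \sqrt{-5 + i \sqrt{30}}\right) \left(\left(- \frac{1}{6}\right) \left(-15\right)\right) = \left(\left(-62 - 63\right) + \sqrt{-5 + i \sqrt{30}}\right) \frac{5}{2} = \left(-125 + \sqrt{-5 + i \sqrt{30}}\right) \frac{5}{2} = - \frac{625}{2} + \frac{5 \sqrt{-5 + i \sqrt{30}}}{2}$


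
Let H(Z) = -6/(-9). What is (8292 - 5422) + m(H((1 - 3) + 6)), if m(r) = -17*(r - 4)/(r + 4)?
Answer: 20175/7 ≈ 2882.1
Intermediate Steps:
H(Z) = 2/3 (H(Z) = -6*(-1/9) = 2/3)
m(r) = -17*(-4 + r)/(4 + r)
(8292 - 5422) + m(H((1 - 3) + 6)) = (8292 - 5422) + 17*(4 - 1*2/3)/(4 + 2/3) = 2870 + 17*(4 - 2/3)/(14/3) = 2870 + 17*(3/14)*(10/3) = 2870 + 85/7 = 20175/7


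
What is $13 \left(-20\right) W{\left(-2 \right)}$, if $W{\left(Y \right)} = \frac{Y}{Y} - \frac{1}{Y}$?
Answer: $-390$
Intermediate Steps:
$W{\left(Y \right)} = 1 - \frac{1}{Y}$
$13 \left(-20\right) W{\left(-2 \right)} = 13 \left(-20\right) \frac{-1 - 2}{-2} = - 260 \left(\left(- \frac{1}{2}\right) \left(-3\right)\right) = \left(-260\right) \frac{3}{2} = -390$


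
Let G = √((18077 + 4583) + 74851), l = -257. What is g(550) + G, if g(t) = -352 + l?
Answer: -609 + √97511 ≈ -296.73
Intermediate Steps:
g(t) = -609 (g(t) = -352 - 257 = -609)
G = √97511 (G = √(22660 + 74851) = √97511 ≈ 312.27)
g(550) + G = -609 + √97511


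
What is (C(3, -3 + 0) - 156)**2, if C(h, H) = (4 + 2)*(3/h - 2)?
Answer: 26244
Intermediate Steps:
C(h, H) = -12 + 18/h (C(h, H) = 6*(-2 + 3/h) = -12 + 18/h)
(C(3, -3 + 0) - 156)**2 = ((-12 + 18/3) - 156)**2 = ((-12 + 18*(1/3)) - 156)**2 = ((-12 + 6) - 156)**2 = (-6 - 156)**2 = (-162)**2 = 26244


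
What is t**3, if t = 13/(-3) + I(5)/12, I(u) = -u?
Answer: -6859/64 ≈ -107.17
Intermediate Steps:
t = -19/4 (t = 13/(-3) - 1*5/12 = 13*(-1/3) - 5*1/12 = -13/3 - 5/12 = -19/4 ≈ -4.7500)
t**3 = (-19/4)**3 = -6859/64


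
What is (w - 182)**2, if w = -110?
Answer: 85264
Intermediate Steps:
(w - 182)**2 = (-110 - 182)**2 = (-292)**2 = 85264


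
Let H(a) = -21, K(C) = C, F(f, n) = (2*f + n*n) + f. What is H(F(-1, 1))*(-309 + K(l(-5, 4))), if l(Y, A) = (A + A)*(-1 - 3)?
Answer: 7161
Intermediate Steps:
F(f, n) = n**2 + 3*f (F(f, n) = (2*f + n**2) + f = (n**2 + 2*f) + f = n**2 + 3*f)
l(Y, A) = -8*A (l(Y, A) = (2*A)*(-4) = -8*A)
H(F(-1, 1))*(-309 + K(l(-5, 4))) = -21*(-309 - 8*4) = -21*(-309 - 32) = -21*(-341) = 7161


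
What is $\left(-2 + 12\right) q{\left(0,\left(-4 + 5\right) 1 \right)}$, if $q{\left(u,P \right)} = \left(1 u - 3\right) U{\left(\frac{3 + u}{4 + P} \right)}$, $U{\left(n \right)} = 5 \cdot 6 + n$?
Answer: $-918$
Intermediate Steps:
$U{\left(n \right)} = 30 + n$
$q{\left(u,P \right)} = \left(-3 + u\right) \left(30 + \frac{3 + u}{4 + P}\right)$ ($q{\left(u,P \right)} = \left(1 u - 3\right) \left(30 + \frac{3 + u}{4 + P}\right) = \left(u - 3\right) \left(30 + \frac{3 + u}{4 + P}\right) = \left(-3 + u\right) \left(30 + \frac{3 + u}{4 + P}\right)$)
$\left(-2 + 12\right) q{\left(0,\left(-4 + 5\right) 1 \right)} = \left(-2 + 12\right) \frac{\left(-3 + 0\right) \left(123 + 0 + 30 \left(-4 + 5\right) 1\right)}{4 + \left(-4 + 5\right) 1} = 10 \frac{1}{4 + 1 \cdot 1} \left(-3\right) \left(123 + 0 + 30 \cdot 1 \cdot 1\right) = 10 \frac{1}{4 + 1} \left(-3\right) \left(123 + 0 + 30 \cdot 1\right) = 10 \cdot \frac{1}{5} \left(-3\right) \left(123 + 0 + 30\right) = 10 \cdot \frac{1}{5} \left(-3\right) 153 = 10 \left(- \frac{459}{5}\right) = -918$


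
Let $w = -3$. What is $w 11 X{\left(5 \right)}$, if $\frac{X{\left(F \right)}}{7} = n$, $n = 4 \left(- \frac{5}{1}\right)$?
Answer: $4620$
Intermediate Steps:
$n = -20$ ($n = 4 \left(\left(-5\right) 1\right) = 4 \left(-5\right) = -20$)
$X{\left(F \right)} = -140$ ($X{\left(F \right)} = 7 \left(-20\right) = -140$)
$w 11 X{\left(5 \right)} = \left(-3\right) 11 \left(-140\right) = \left(-33\right) \left(-140\right) = 4620$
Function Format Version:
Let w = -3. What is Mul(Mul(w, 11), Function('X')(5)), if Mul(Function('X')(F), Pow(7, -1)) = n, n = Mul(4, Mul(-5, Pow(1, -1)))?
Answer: 4620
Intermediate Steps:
n = -20 (n = Mul(4, Mul(-5, 1)) = Mul(4, -5) = -20)
Function('X')(F) = -140 (Function('X')(F) = Mul(7, -20) = -140)
Mul(Mul(w, 11), Function('X')(5)) = Mul(Mul(-3, 11), -140) = Mul(-33, -140) = 4620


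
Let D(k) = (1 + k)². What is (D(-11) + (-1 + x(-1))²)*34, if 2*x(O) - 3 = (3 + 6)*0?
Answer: 6817/2 ≈ 3408.5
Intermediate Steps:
x(O) = 3/2 (x(O) = 3/2 + ((3 + 6)*0)/2 = 3/2 + (9*0)/2 = 3/2 + (½)*0 = 3/2 + 0 = 3/2)
(D(-11) + (-1 + x(-1))²)*34 = ((1 - 11)² + (-1 + 3/2)²)*34 = ((-10)² + (½)²)*34 = (100 + ¼)*34 = (401/4)*34 = 6817/2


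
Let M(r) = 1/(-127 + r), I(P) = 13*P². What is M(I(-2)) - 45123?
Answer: -3384226/75 ≈ -45123.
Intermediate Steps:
M(I(-2)) - 45123 = 1/(-127 + 13*(-2)²) - 45123 = 1/(-127 + 13*4) - 45123 = 1/(-127 + 52) - 45123 = 1/(-75) - 45123 = -1/75 - 45123 = -3384226/75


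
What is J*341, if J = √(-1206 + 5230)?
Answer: 682*√1006 ≈ 21631.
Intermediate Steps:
J = 2*√1006 (J = √4024 = 2*√1006 ≈ 63.435)
J*341 = (2*√1006)*341 = 682*√1006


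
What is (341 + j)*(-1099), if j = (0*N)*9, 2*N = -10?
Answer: -374759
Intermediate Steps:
N = -5 (N = (½)*(-10) = -5)
j = 0 (j = (0*(-5))*9 = 0*9 = 0)
(341 + j)*(-1099) = (341 + 0)*(-1099) = 341*(-1099) = -374759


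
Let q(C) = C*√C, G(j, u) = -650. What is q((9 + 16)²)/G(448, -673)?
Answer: -625/26 ≈ -24.038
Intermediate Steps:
q(C) = C^(3/2)
q((9 + 16)²)/G(448, -673) = ((9 + 16)²)^(3/2)/(-650) = (25²)^(3/2)*(-1/650) = 625^(3/2)*(-1/650) = 15625*(-1/650) = -625/26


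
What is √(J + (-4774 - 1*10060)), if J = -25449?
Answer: I*√40283 ≈ 200.71*I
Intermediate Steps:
√(J + (-4774 - 1*10060)) = √(-25449 + (-4774 - 1*10060)) = √(-25449 + (-4774 - 10060)) = √(-25449 - 14834) = √(-40283) = I*√40283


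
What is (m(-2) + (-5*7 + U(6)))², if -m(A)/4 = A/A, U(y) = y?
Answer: 1089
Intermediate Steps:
m(A) = -4 (m(A) = -4*A/A = -4*1 = -4)
(m(-2) + (-5*7 + U(6)))² = (-4 + (-5*7 + 6))² = (-4 + (-35 + 6))² = (-4 - 29)² = (-33)² = 1089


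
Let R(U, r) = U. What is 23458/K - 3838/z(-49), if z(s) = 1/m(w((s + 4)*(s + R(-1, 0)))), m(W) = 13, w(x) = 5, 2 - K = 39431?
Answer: -1967293984/39429 ≈ -49895.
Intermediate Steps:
K = -39429 (K = 2 - 1*39431 = 2 - 39431 = -39429)
z(s) = 1/13
23458/K - 3838/z(-49) = 23458/(-39429) - 3838/1/13 = 23458*(-1/39429) - 3838*13 = -23458/39429 - 49894 = -1967293984/39429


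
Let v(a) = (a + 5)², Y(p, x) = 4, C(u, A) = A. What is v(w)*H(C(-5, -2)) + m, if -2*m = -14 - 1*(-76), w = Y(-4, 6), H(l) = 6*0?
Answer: -31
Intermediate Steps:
H(l) = 0
w = 4
m = -31 (m = -(-14 - 1*(-76))/2 = -(-14 + 76)/2 = -½*62 = -31)
v(a) = (5 + a)²
v(w)*H(C(-5, -2)) + m = (5 + 4)²*0 - 31 = 9²*0 - 31 = 81*0 - 31 = 0 - 31 = -31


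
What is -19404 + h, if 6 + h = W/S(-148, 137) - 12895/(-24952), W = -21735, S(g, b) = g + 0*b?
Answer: -17783717795/923224 ≈ -19263.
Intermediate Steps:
S(g, b) = g (S(g, b) = g + 0 = g)
h = 130520701/923224 (h = -6 + (-21735/(-148) - 12895/(-24952)) = -6 + (-21735*(-1/148) - 12895*(-1/24952)) = -6 + (21735/148 + 12895/24952) = -6 + 136060045/923224 = 130520701/923224 ≈ 141.38)
-19404 + h = -19404 + 130520701/923224 = -17783717795/923224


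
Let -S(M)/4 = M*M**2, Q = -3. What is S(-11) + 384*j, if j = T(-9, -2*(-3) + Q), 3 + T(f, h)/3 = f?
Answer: -8500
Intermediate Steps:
T(f, h) = -9 + 3*f
S(M) = -4*M**3 (S(M) = -4*M*M**2 = -4*M**3)
j = -36 (j = -9 + 3*(-9) = -9 - 27 = -36)
S(-11) + 384*j = -4*(-11)**3 + 384*(-36) = -4*(-1331) - 13824 = 5324 - 13824 = -8500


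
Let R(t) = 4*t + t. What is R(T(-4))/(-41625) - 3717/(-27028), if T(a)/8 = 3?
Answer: 10098451/75002700 ≈ 0.13464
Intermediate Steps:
T(a) = 24 (T(a) = 8*3 = 24)
R(t) = 5*t
R(T(-4))/(-41625) - 3717/(-27028) = (5*24)/(-41625) - 3717/(-27028) = 120*(-1/41625) - 3717*(-1/27028) = -8/2775 + 3717/27028 = 10098451/75002700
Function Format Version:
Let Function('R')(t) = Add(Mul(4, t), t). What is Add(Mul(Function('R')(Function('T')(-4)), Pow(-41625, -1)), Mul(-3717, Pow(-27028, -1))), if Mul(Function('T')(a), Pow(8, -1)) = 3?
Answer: Rational(10098451, 75002700) ≈ 0.13464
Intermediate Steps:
Function('T')(a) = 24 (Function('T')(a) = Mul(8, 3) = 24)
Function('R')(t) = Mul(5, t)
Add(Mul(Function('R')(Function('T')(-4)), Pow(-41625, -1)), Mul(-3717, Pow(-27028, -1))) = Add(Mul(Mul(5, 24), Pow(-41625, -1)), Mul(-3717, Pow(-27028, -1))) = Add(Mul(120, Rational(-1, 41625)), Mul(-3717, Rational(-1, 27028))) = Add(Rational(-8, 2775), Rational(3717, 27028)) = Rational(10098451, 75002700)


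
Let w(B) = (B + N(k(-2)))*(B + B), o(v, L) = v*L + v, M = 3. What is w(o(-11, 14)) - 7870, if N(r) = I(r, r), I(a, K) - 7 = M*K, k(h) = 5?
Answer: 39320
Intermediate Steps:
I(a, K) = 7 + 3*K
N(r) = 7 + 3*r
o(v, L) = v + L*v (o(v, L) = L*v + v = v + L*v)
w(B) = 2*B*(22 + B) (w(B) = (B + (7 + 3*5))*(B + B) = (B + (7 + 15))*(2*B) = (B + 22)*(2*B) = (22 + B)*(2*B) = 2*B*(22 + B))
w(o(-11, 14)) - 7870 = 2*(-11*(1 + 14))*(22 - 11*(1 + 14)) - 7870 = 2*(-11*15)*(22 - 11*15) - 7870 = 2*(-165)*(22 - 165) - 7870 = 2*(-165)*(-143) - 7870 = 47190 - 7870 = 39320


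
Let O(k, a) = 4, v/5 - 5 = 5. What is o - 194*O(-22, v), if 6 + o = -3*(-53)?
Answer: -623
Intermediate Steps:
v = 50 (v = 25 + 5*5 = 25 + 25 = 50)
o = 153 (o = -6 - 3*(-53) = -6 + 159 = 153)
o - 194*O(-22, v) = 153 - 194*4 = 153 - 776 = -623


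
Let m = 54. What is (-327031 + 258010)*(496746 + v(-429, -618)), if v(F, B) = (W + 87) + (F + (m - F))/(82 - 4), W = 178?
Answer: -445955172192/13 ≈ -3.4304e+10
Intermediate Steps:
v(F, B) = 3454/13 (v(F, B) = (178 + 87) + (F + (54 - F))/(82 - 4) = 265 + 54/78 = 265 + 54*(1/78) = 265 + 9/13 = 3454/13)
(-327031 + 258010)*(496746 + v(-429, -618)) = (-327031 + 258010)*(496746 + 3454/13) = -69021*6461152/13 = -445955172192/13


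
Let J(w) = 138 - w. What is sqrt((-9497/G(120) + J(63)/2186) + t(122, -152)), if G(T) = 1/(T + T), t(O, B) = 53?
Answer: I*sqrt(10891504861342)/2186 ≈ 1509.7*I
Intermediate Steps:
G(T) = 1/(2*T)
sqrt((-9497/G(120) + J(63)/2186) + t(122, -152)) = sqrt((-9497/((1/2)/120) + (138 - 1*63)/2186) + 53) = sqrt((-9497/((1/2)*(1/120)) + (138 - 63)*(1/2186)) + 53) = sqrt((-9497/1/240 + 75*(1/2186)) + 53) = sqrt((-9497*240 + 75/2186) + 53) = sqrt((-2279280 + 75/2186) + 53) = sqrt(-4982506005/2186 + 53) = sqrt(-4982390147/2186) = I*sqrt(10891504861342)/2186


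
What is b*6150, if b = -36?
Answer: -221400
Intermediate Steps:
b*6150 = -36*6150 = -221400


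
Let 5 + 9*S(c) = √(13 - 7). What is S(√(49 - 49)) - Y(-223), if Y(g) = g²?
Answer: -447566/9 + √6/9 ≈ -49729.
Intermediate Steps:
S(c) = -5/9 + √6/9 (S(c) = -5/9 + √(13 - 7)/9 = -5/9 + √6/9)
S(√(49 - 49)) - Y(-223) = (-5/9 + √6/9) - 1*(-223)² = (-5/9 + √6/9) - 1*49729 = (-5/9 + √6/9) - 49729 = -447566/9 + √6/9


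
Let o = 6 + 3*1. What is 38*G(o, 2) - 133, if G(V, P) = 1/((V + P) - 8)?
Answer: -361/3 ≈ -120.33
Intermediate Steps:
o = 9 (o = 6 + 3 = 9)
G(V, P) = 1/(-8 + P + V) (G(V, P) = 1/((P + V) - 8) = 1/(-8 + P + V))
38*G(o, 2) - 133 = 38/(-8 + 2 + 9) - 133 = 38/3 - 133 = -361/3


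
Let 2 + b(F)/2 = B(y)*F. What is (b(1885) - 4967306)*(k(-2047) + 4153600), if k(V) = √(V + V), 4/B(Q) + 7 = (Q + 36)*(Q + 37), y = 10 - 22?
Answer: -12234843121600000/593 - 2945599750*I*√4094/593 ≈ -2.0632e+13 - 3.1783e+8*I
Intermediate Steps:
y = -12
B(Q) = 4/(-7 + (36 + Q)*(37 + Q)) (B(Q) = 4/(-7 + (Q + 36)*(Q + 37)) = 4/(-7 + (36 + Q)*(37 + Q)))
b(F) = -4 + 8*F/593 (b(F) = -4 + 2*((4/(1325 + (-12)² + 73*(-12)))*F) = -4 + 2*((4/(1325 + 144 - 876))*F) = -4 + 2*((4/593)*F) = -4 + 2*((4*(1/593))*F) = -4 + 2*(4*F/593) = -4 + 8*F/593)
k(V) = √2*√V (k(V) = √(2*V) = √2*√V)
(b(1885) - 4967306)*(k(-2047) + 4153600) = ((-4 + (8/593)*1885) - 4967306)*(√2*√(-2047) + 4153600) = ((-4 + 15080/593) - 4967306)*(√2*(I*√2047) + 4153600) = (12708/593 - 4967306)*(I*√4094 + 4153600) = -2945599750*(4153600 + I*√4094)/593 = -12234843121600000/593 - 2945599750*I*√4094/593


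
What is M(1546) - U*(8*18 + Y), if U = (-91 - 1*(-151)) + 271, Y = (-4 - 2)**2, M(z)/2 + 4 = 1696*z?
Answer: 5184444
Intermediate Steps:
M(z) = -8 + 3392*z (M(z) = -8 + 2*(1696*z) = -8 + 3392*z)
Y = 36 (Y = (-6)**2 = 36)
U = 331 (U = (-91 + 151) + 271 = 60 + 271 = 331)
M(1546) - U*(8*18 + Y) = (-8 + 3392*1546) - 331*(8*18 + 36) = (-8 + 5244032) - 331*(144 + 36) = 5244024 - 331*180 = 5244024 - 1*59580 = 5244024 - 59580 = 5184444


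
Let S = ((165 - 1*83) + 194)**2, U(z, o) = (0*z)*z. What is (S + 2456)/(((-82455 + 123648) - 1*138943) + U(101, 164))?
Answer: -39316/48875 ≈ -0.80442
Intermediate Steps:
U(z, o) = 0 (U(z, o) = 0*z = 0)
S = 76176 (S = ((165 - 83) + 194)**2 = (82 + 194)**2 = 276**2 = 76176)
(S + 2456)/(((-82455 + 123648) - 1*138943) + U(101, 164)) = (76176 + 2456)/(((-82455 + 123648) - 1*138943) + 0) = 78632/((41193 - 138943) + 0) = 78632/(-97750 + 0) = 78632/(-97750) = 78632*(-1/97750) = -39316/48875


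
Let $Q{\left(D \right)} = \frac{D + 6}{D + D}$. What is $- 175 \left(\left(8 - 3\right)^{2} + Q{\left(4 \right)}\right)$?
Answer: $- \frac{18375}{4} \approx -4593.8$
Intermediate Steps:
$Q{\left(D \right)} = \frac{6 + D}{2 D}$
$- 175 \left(\left(8 - 3\right)^{2} + Q{\left(4 \right)}\right) = - 175 \left(\left(8 - 3\right)^{2} + \frac{6 + 4}{2 \cdot 4}\right) = - 175 \left(\left(8 - 3\right)^{2} + \frac{1}{2} \cdot \frac{1}{4} \cdot 10\right) = - 175 \left(5^{2} + \frac{5}{4}\right) = - 175 \left(25 + \frac{5}{4}\right) = \left(-175\right) \frac{105}{4} = - \frac{18375}{4}$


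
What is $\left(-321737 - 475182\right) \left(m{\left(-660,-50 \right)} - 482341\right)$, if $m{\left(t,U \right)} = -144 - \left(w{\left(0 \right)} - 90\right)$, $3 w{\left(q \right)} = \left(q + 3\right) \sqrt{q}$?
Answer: $384429741005$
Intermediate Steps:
$w{\left(q \right)} = \frac{\sqrt{q} \left(3 + q\right)}{3}$ ($w{\left(q \right)} = \frac{\left(q + 3\right) \sqrt{q}}{3} = \frac{\left(3 + q\right) \sqrt{q}}{3} = \frac{\sqrt{q} \left(3 + q\right)}{3}$)
$m{\left(t,U \right)} = -54$ ($m{\left(t,U \right)} = -144 - \left(\frac{\sqrt{0} \left(3 + 0\right)}{3} - 90\right) = -144 - \left(\frac{1}{3} \cdot 0 \cdot 3 - 90\right) = -144 - \left(0 - 90\right) = -144 - -90 = -144 + 90 = -54$)
$\left(-321737 - 475182\right) \left(m{\left(-660,-50 \right)} - 482341\right) = \left(-321737 - 475182\right) \left(-54 - 482341\right) = \left(-796919\right) \left(-482395\right) = 384429741005$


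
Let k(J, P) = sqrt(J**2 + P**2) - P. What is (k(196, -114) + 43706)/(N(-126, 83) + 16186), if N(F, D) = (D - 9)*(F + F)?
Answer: -21910/1231 - sqrt(12853)/1231 ≈ -17.891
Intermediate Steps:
N(F, D) = 2*F*(-9 + D) (N(F, D) = (-9 + D)*(2*F) = 2*F*(-9 + D))
(k(196, -114) + 43706)/(N(-126, 83) + 16186) = ((sqrt(196**2 + (-114)**2) - 1*(-114)) + 43706)/(2*(-126)*(-9 + 83) + 16186) = ((sqrt(38416 + 12996) + 114) + 43706)/(2*(-126)*74 + 16186) = ((sqrt(51412) + 114) + 43706)/(-18648 + 16186) = ((2*sqrt(12853) + 114) + 43706)/(-2462) = ((114 + 2*sqrt(12853)) + 43706)*(-1/2462) = (43820 + 2*sqrt(12853))*(-1/2462) = -21910/1231 - sqrt(12853)/1231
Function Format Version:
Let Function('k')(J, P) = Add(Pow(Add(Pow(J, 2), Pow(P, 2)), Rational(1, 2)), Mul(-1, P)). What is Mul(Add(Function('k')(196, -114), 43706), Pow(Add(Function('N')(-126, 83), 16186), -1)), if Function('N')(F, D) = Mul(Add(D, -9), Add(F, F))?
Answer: Add(Rational(-21910, 1231), Mul(Rational(-1, 1231), Pow(12853, Rational(1, 2)))) ≈ -17.891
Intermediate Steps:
Function('N')(F, D) = Mul(2, F, Add(-9, D)) (Function('N')(F, D) = Mul(Add(-9, D), Mul(2, F)) = Mul(2, F, Add(-9, D)))
Mul(Add(Function('k')(196, -114), 43706), Pow(Add(Function('N')(-126, 83), 16186), -1)) = Mul(Add(Add(Pow(Add(Pow(196, 2), Pow(-114, 2)), Rational(1, 2)), Mul(-1, -114)), 43706), Pow(Add(Mul(2, -126, Add(-9, 83)), 16186), -1)) = Mul(Add(Add(Pow(Add(38416, 12996), Rational(1, 2)), 114), 43706), Pow(Add(Mul(2, -126, 74), 16186), -1)) = Mul(Add(Add(Pow(51412, Rational(1, 2)), 114), 43706), Pow(Add(-18648, 16186), -1)) = Mul(Add(Add(Mul(2, Pow(12853, Rational(1, 2))), 114), 43706), Pow(-2462, -1)) = Mul(Add(Add(114, Mul(2, Pow(12853, Rational(1, 2)))), 43706), Rational(-1, 2462)) = Mul(Add(43820, Mul(2, Pow(12853, Rational(1, 2)))), Rational(-1, 2462)) = Add(Rational(-21910, 1231), Mul(Rational(-1, 1231), Pow(12853, Rational(1, 2))))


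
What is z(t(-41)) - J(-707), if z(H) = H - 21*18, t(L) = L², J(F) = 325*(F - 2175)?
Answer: 937953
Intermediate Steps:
J(F) = -706875 + 325*F (J(F) = 325*(-2175 + F) = -706875 + 325*F)
z(H) = -378 + H (z(H) = H - 378 = -378 + H)
z(t(-41)) - J(-707) = (-378 + (-41)²) - (-706875 + 325*(-707)) = (-378 + 1681) - (-706875 - 229775) = 1303 - 1*(-936650) = 1303 + 936650 = 937953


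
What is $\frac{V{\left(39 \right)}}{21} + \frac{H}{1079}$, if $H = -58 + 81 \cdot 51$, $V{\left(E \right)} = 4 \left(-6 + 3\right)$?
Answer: $\frac{24195}{7553} \approx 3.2034$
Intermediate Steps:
$V{\left(E \right)} = -12$ ($V{\left(E \right)} = 4 \left(-3\right) = -12$)
$H = 4073$ ($H = -58 + 4131 = 4073$)
$\frac{V{\left(39 \right)}}{21} + \frac{H}{1079} = - \frac{12}{21} + \frac{4073}{1079} = \left(-12\right) \frac{1}{21} + 4073 \cdot \frac{1}{1079} = - \frac{4}{7} + \frac{4073}{1079} = \frac{24195}{7553}$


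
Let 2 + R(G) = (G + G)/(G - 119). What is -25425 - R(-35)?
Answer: -279658/11 ≈ -25423.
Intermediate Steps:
R(G) = -2 + 2*G/(-119 + G) (R(G) = -2 + (G + G)/(G - 119) = -2 + (2*G)/(-119 + G) = -2 + 2*G/(-119 + G))
-25425 - R(-35) = -25425 - 238/(-119 - 35) = -25425 - 238/(-154) = -25425 - 238*(-1)/154 = -25425 - 1*(-17/11) = -25425 + 17/11 = -279658/11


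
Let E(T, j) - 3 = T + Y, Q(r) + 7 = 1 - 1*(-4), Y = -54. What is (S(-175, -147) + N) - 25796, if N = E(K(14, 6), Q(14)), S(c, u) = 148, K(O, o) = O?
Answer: -25685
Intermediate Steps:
Q(r) = -2 (Q(r) = -7 + (1 - 1*(-4)) = -7 + (1 + 4) = -7 + 5 = -2)
E(T, j) = -51 + T (E(T, j) = 3 + (T - 54) = 3 + (-54 + T) = -51 + T)
N = -37 (N = -51 + 14 = -37)
(S(-175, -147) + N) - 25796 = (148 - 37) - 25796 = 111 - 25796 = -25685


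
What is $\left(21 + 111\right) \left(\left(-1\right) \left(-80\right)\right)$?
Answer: $10560$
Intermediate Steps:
$\left(21 + 111\right) \left(\left(-1\right) \left(-80\right)\right) = 132 \cdot 80 = 10560$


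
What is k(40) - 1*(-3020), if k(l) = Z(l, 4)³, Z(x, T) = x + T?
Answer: 88204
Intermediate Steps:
Z(x, T) = T + x
k(l) = (4 + l)³
k(40) - 1*(-3020) = (4 + 40)³ - 1*(-3020) = 44³ + 3020 = 85184 + 3020 = 88204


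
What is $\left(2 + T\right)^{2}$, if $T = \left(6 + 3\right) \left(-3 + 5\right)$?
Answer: $400$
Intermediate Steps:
$T = 18$ ($T = 9 \cdot 2 = 18$)
$\left(2 + T\right)^{2} = \left(2 + 18\right)^{2} = 20^{2} = 400$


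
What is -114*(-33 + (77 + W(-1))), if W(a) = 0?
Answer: -5016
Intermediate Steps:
-114*(-33 + (77 + W(-1))) = -114*(-33 + (77 + 0)) = -114*(-33 + 77) = -114*44 = -5016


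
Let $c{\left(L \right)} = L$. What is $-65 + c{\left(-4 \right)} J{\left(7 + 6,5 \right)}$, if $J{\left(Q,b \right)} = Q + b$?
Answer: $-137$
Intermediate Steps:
$-65 + c{\left(-4 \right)} J{\left(7 + 6,5 \right)} = -65 - 4 \left(\left(7 + 6\right) + 5\right) = -65 - 4 \left(13 + 5\right) = -65 - 72 = -137$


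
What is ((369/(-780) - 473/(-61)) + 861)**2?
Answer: 189638705857969/251539600 ≈ 7.5391e+5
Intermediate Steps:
((369/(-780) - 473/(-61)) + 861)**2 = ((369*(-1/780) - 473*(-1/61)) + 861)**2 = ((-123/260 + 473/61) + 861)**2 = (115477/15860 + 861)**2 = (13770937/15860)**2 = 189638705857969/251539600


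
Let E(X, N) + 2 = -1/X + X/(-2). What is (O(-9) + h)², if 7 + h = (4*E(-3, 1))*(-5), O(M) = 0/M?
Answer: 121/9 ≈ 13.444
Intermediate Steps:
O(M) = 0
E(X, N) = -2 - 1/X - X/2 (E(X, N) = -2 + (-1/X + X/(-2)) = -2 + (-1/X + X*(-½)) = -2 + (-1/X - X/2) = -2 - 1/X - X/2)
h = -11/3 (h = -7 + (4*(-2 - 1/(-3) - ½*(-3)))*(-5) = -7 + (4*(-2 - 1*(-⅓) + 3/2))*(-5) = -7 + (4*(-2 + ⅓ + 3/2))*(-5) = -7 + (4*(-⅙))*(-5) = -7 - ⅔*(-5) = -7 + 10/3 = -11/3 ≈ -3.6667)
(O(-9) + h)² = (0 - 11/3)² = (-11/3)² = 121/9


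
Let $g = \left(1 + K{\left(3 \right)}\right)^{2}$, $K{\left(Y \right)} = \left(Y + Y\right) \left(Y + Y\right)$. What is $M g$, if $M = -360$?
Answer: $-492840$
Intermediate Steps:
$K{\left(Y \right)} = 4 Y^{2}$ ($K{\left(Y \right)} = 2 Y 2 Y = 4 Y^{2}$)
$g = 1369$ ($g = \left(1 + 4 \cdot 3^{2}\right)^{2} = \left(1 + 4 \cdot 9\right)^{2} = \left(1 + 36\right)^{2} = 37^{2} = 1369$)
$M g = \left(-360\right) 1369 = -492840$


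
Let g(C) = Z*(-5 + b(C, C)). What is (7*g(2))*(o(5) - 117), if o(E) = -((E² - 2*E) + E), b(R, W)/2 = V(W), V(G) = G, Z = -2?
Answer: -1918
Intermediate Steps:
b(R, W) = 2*W
g(C) = 10 - 4*C (g(C) = -2*(-5 + 2*C) = 10 - 4*C)
o(E) = E - E² (o(E) = -(E² - E) = E - E²)
(7*g(2))*(o(5) - 117) = (7*(10 - 4*2))*(5*(1 - 1*5) - 117) = (7*(10 - 8))*(5*(1 - 5) - 117) = (7*2)*(5*(-4) - 117) = 14*(-20 - 117) = 14*(-137) = -1918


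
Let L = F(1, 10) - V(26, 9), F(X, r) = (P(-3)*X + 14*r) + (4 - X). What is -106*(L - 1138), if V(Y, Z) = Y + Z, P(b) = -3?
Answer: 109498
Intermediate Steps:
F(X, r) = 4 - 4*X + 14*r (F(X, r) = (-3*X + 14*r) + (4 - X) = 4 - 4*X + 14*r)
L = 105 (L = (4 - 4*1 + 14*10) - (26 + 9) = (4 - 4 + 140) - 1*35 = 140 - 35 = 105)
-106*(L - 1138) = -106*(105 - 1138) = -106*(-1033) = 109498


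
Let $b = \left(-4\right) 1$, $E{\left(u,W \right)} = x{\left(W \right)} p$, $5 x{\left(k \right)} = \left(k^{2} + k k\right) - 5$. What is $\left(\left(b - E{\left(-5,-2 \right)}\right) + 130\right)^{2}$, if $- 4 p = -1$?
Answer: $\frac{6335289}{400} \approx 15838.0$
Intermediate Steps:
$p = \frac{1}{4}$ ($p = \left(- \frac{1}{4}\right) \left(-1\right) = \frac{1}{4} \approx 0.25$)
$x{\left(k \right)} = -1 + \frac{2 k^{2}}{5}$ ($x{\left(k \right)} = \frac{\left(k^{2} + k k\right) - 5}{5} = \frac{\left(k^{2} + k^{2}\right) - 5}{5} = \frac{2 k^{2} - 5}{5} = \frac{-5 + 2 k^{2}}{5} = -1 + \frac{2 k^{2}}{5}$)
$E{\left(u,W \right)} = - \frac{1}{4} + \frac{W^{2}}{10}$ ($E{\left(u,W \right)} = \left(-1 + \frac{2 W^{2}}{5}\right) \frac{1}{4} = - \frac{1}{4} + \frac{W^{2}}{10}$)
$b = -4$
$\left(\left(b - E{\left(-5,-2 \right)}\right) + 130\right)^{2} = \left(\left(-4 - \left(- \frac{1}{4} + \frac{\left(-2\right)^{2}}{10}\right)\right) + 130\right)^{2} = \left(\left(-4 - \left(- \frac{1}{4} + \frac{1}{10} \cdot 4\right)\right) + 130\right)^{2} = \left(\left(-4 - \left(- \frac{1}{4} + \frac{2}{5}\right)\right) + 130\right)^{2} = \left(\left(-4 - \frac{3}{20}\right) + 130\right)^{2} = \left(- \frac{83}{20} + 130\right)^{2} = \left(\frac{2517}{20}\right)^{2} = \frac{6335289}{400}$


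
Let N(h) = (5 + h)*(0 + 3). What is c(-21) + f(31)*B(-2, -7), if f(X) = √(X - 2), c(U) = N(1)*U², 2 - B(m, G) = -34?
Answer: 7938 + 36*√29 ≈ 8131.9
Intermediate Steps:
B(m, G) = 36 (B(m, G) = 2 - 1*(-34) = 2 + 34 = 36)
N(h) = 15 + 3*h (N(h) = (5 + h)*3 = 15 + 3*h)
c(U) = 18*U² (c(U) = (15 + 3*1)*U² = (15 + 3)*U² = 18*U²)
f(X) = √(-2 + X)
c(-21) + f(31)*B(-2, -7) = 18*(-21)² + √(-2 + 31)*36 = 18*441 + √29*36 = 7938 + 36*√29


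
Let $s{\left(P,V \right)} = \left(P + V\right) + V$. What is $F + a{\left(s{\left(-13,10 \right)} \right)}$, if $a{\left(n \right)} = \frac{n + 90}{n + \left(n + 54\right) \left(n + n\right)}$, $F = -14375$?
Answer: $- \frac{12376778}{861} \approx -14375.0$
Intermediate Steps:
$s{\left(P,V \right)} = P + 2 V$
$a{\left(n \right)} = \frac{90 + n}{n + 2 n \left(54 + n\right)}$ ($a{\left(n \right)} = \frac{90 + n}{n + \left(54 + n\right) 2 n} = \frac{90 + n}{n + 2 n \left(54 + n\right)}$)
$F + a{\left(s{\left(-13,10 \right)} \right)} = -14375 + \frac{90 + \left(-13 + 2 \cdot 10\right)}{\left(-13 + 2 \cdot 10\right) \left(109 + 2 \left(-13 + 2 \cdot 10\right)\right)} = -14375 + \frac{90 + \left(-13 + 20\right)}{\left(-13 + 20\right) \left(109 + 2 \left(-13 + 20\right)\right)} = -14375 + \frac{90 + 7}{7 \left(109 + 2 \cdot 7\right)} = -14375 + \frac{1}{7} \frac{1}{109 + 14} \cdot 97 = -14375 + \frac{1}{7} \cdot \frac{1}{123} \cdot 97 = -14375 + \frac{97}{861} = - \frac{12376778}{861}$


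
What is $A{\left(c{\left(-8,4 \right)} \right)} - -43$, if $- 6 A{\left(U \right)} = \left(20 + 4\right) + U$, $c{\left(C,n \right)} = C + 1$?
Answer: $\frac{241}{6} \approx 40.167$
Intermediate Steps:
$c{\left(C,n \right)} = 1 + C$
$A{\left(U \right)} = -4 - \frac{U}{6}$ ($A{\left(U \right)} = - \frac{\left(20 + 4\right) + U}{6} = - \frac{24 + U}{6} = -4 - \frac{U}{6}$)
$A{\left(c{\left(-8,4 \right)} \right)} - -43 = \left(-4 - \frac{1 - 8}{6}\right) - -43 = \left(-4 - - \frac{7}{6}\right) + 43 = \left(-4 + \frac{7}{6}\right) + 43 = - \frac{17}{6} + 43 = \frac{241}{6}$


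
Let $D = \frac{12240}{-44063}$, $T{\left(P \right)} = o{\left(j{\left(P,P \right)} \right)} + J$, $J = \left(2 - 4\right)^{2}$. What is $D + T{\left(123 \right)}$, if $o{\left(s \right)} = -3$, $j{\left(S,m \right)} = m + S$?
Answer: $\frac{31823}{44063} \approx 0.72222$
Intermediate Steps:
$j{\left(S,m \right)} = S + m$
$J = 4$ ($J = \left(-2\right)^{2} = 4$)
$T{\left(P \right)} = 1$ ($T{\left(P \right)} = -3 + 4 = 1$)
$D = - \frac{12240}{44063}$ ($D = 12240 \left(- \frac{1}{44063}\right) = - \frac{12240}{44063} \approx -0.27778$)
$D + T{\left(123 \right)} = - \frac{12240}{44063} + 1 = \frac{31823}{44063}$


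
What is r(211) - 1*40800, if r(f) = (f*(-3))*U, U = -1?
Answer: -40167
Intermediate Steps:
r(f) = 3*f (r(f) = (f*(-3))*(-1) = -3*f*(-1) = 3*f)
r(211) - 1*40800 = 3*211 - 1*40800 = 633 - 40800 = -40167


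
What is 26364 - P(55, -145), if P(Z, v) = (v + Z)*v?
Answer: 13314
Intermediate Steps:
P(Z, v) = v*(Z + v) (P(Z, v) = (Z + v)*v = v*(Z + v))
26364 - P(55, -145) = 26364 - (-145)*(55 - 145) = 26364 - (-145)*(-90) = 26364 - 1*13050 = 26364 - 13050 = 13314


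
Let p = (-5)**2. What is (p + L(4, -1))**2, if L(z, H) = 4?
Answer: 841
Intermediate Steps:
p = 25
(p + L(4, -1))**2 = (25 + 4)**2 = 29**2 = 841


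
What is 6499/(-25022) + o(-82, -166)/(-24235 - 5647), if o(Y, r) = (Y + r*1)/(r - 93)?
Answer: -25152406509/96828108818 ≈ -0.25976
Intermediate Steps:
o(Y, r) = (Y + r)/(-93 + r)
6499/(-25022) + o(-82, -166)/(-24235 - 5647) = 6499/(-25022) + ((-82 - 166)/(-93 - 166))/(-24235 - 5647) = 6499*(-1/25022) + (-248/(-259))/(-29882) = -6499/25022 - 1/259*(-248)*(-1/29882) = -6499/25022 + (248/259)*(-1/29882) = -6499/25022 - 124/3869719 = -25152406509/96828108818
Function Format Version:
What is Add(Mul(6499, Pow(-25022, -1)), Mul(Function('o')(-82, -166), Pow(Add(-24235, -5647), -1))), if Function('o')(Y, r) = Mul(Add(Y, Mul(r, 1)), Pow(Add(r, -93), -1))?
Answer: Rational(-25152406509, 96828108818) ≈ -0.25976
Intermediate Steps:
Function('o')(Y, r) = Mul(Pow(Add(-93, r), -1), Add(Y, r)) (Function('o')(Y, r) = Mul(Add(Y, r), Pow(Add(-93, r), -1)) = Mul(Pow(Add(-93, r), -1), Add(Y, r)))
Add(Mul(6499, Pow(-25022, -1)), Mul(Function('o')(-82, -166), Pow(Add(-24235, -5647), -1))) = Add(Mul(6499, Pow(-25022, -1)), Mul(Mul(Pow(Add(-93, -166), -1), Add(-82, -166)), Pow(Add(-24235, -5647), -1))) = Add(Mul(6499, Rational(-1, 25022)), Mul(Mul(Pow(-259, -1), -248), Pow(-29882, -1))) = Add(Rational(-6499, 25022), Mul(Mul(Rational(-1, 259), -248), Rational(-1, 29882))) = Add(Rational(-6499, 25022), Mul(Rational(248, 259), Rational(-1, 29882))) = Add(Rational(-6499, 25022), Rational(-124, 3869719)) = Rational(-25152406509, 96828108818)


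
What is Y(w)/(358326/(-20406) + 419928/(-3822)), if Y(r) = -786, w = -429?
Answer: 1702819482/276071465 ≈ 6.1680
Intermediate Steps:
Y(w)/(358326/(-20406) + 419928/(-3822)) = -786/(358326/(-20406) + 419928/(-3822)) = -786/(358326*(-1/20406) + 419928*(-1/3822)) = -786/(-59721/3401 - 69988/637) = -786/(-276071465/2166437) = -786*(-2166437/276071465) = 1702819482/276071465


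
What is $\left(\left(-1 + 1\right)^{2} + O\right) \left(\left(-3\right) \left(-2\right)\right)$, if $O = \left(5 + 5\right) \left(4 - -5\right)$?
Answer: $540$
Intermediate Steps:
$O = 90$ ($O = 10 \left(4 + 5\right) = 10 \cdot 9 = 90$)
$\left(\left(-1 + 1\right)^{2} + O\right) \left(\left(-3\right) \left(-2\right)\right) = \left(\left(-1 + 1\right)^{2} + 90\right) \left(\left(-3\right) \left(-2\right)\right) = \left(0^{2} + 90\right) 6 = \left(0 + 90\right) 6 = 90 \cdot 6 = 540$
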